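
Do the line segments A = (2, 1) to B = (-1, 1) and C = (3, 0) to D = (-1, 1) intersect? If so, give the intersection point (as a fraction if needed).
Yes; intersection at (-1, 1) (t = 1 on AB, s = 1 on CD)

Parametrize AB as A + t(B − A) = (2 + -3 t, 1 + 0 t) and CD as C + s(D − C) = (3 + -4 s, 0 + 1 s). Solve the linear system for (t, s). Determinant = 3 ≠ 0, so a unique intersection of the containing lines exists. Solution: t = 1, s = 1 — both in [0, 1], so the segments cross. Intersection point: (-1, 1).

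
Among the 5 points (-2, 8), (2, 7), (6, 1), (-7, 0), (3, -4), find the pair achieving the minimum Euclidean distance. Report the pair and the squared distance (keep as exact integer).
Pair = ((-2, 8), (2, 7)); squared distance = 17

Compute all C(5, 2) = 10 pairwise squared distances (x_i − x_j)² + (y_i − y_j)². The minimum is 17, attained by the pair ((-2, 8), (2, 7)).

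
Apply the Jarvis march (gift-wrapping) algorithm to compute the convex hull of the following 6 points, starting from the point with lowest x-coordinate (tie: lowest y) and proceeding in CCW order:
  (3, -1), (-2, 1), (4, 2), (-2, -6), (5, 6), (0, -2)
Hull (CCW) = [(-2, -6), (3, -1), (4, 2), (5, 6), (-2, 1)]

Jarvis march: at each step, from the current hull vertex p, select the next vertex q as the point such that every other point lies strictly to the left of (or on) the directed line p → q. (Equivalently: for every other point r, the cross product (q − p) × (r − p) ≥ 0.)
Starting point (lowest x, tie lowest y): (-2, -6). Wrap until returning to start. Resulting hull: (-2, -6), (3, -1), (4, 2), (5, 6), (-2, 1).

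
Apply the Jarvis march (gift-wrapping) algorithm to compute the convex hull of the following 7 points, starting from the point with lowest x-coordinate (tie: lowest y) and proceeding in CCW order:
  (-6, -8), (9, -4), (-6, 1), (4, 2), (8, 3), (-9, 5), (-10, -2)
Hull (CCW) = [(-10, -2), (-6, -8), (9, -4), (8, 3), (-9, 5)]

Jarvis march: at each step, from the current hull vertex p, select the next vertex q as the point such that every other point lies strictly to the left of (or on) the directed line p → q. (Equivalently: for every other point r, the cross product (q − p) × (r − p) ≥ 0.)
Starting point (lowest x, tie lowest y): (-10, -2). Wrap until returning to start. Resulting hull: (-10, -2), (-6, -8), (9, -4), (8, 3), (-9, 5).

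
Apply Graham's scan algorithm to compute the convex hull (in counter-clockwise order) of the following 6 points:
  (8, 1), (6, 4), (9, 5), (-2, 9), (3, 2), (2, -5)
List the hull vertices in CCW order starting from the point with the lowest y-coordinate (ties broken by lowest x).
Hull (CCW) = [(2, -5), (8, 1), (9, 5), (-2, 9)]

Graham scan procedure:
  1. Find the pivot p₀ = point with lowest y (tie → lowest x): (2, -5).
  2. Sort the remaining points by polar angle around p₀.
  3. Walk through sorted points, maintaining a stack; pop the top while the last three entries make a non-left turn (cross product ≤ 0).
  4. Final stack is the convex hull in CCW order: (2, -5), (8, 1), (9, 5), (-2, 9).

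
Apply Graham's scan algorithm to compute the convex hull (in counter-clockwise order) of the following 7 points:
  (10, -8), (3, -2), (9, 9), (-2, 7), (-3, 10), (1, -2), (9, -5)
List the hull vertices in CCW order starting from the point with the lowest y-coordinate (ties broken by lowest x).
Hull (CCW) = [(10, -8), (9, 9), (-3, 10), (1, -2)]

Graham scan procedure:
  1. Find the pivot p₀ = point with lowest y (tie → lowest x): (10, -8).
  2. Sort the remaining points by polar angle around p₀.
  3. Walk through sorted points, maintaining a stack; pop the top while the last three entries make a non-left turn (cross product ≤ 0).
  4. Final stack is the convex hull in CCW order: (10, -8), (9, 9), (-3, 10), (1, -2).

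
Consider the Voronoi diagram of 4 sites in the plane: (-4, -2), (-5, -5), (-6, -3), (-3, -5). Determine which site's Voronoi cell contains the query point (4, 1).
Nearest site = (-4, -2)

The Voronoi cell of site s contains exactly those query points closer to s than to any other site. Compute squared distances from q = (4, 1) to each site:
  (-4 − 4)² + (-2 − 1)² = 73
  (-3 − 4)² + (-5 − 1)² = 85
  (-6 − 4)² + (-3 − 1)² = 116
  (-5 − 4)² + (-5 − 1)² = 117
Minimum is attained by (-4, -2), so q lies in its Voronoi cell.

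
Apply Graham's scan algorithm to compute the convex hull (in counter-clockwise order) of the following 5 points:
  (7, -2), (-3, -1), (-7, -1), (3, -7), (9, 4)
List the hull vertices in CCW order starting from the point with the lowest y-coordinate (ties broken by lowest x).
Hull (CCW) = [(3, -7), (7, -2), (9, 4), (-7, -1)]

Graham scan procedure:
  1. Find the pivot p₀ = point with lowest y (tie → lowest x): (3, -7).
  2. Sort the remaining points by polar angle around p₀.
  3. Walk through sorted points, maintaining a stack; pop the top while the last three entries make a non-left turn (cross product ≤ 0).
  4. Final stack is the convex hull in CCW order: (3, -7), (7, -2), (9, 4), (-7, -1).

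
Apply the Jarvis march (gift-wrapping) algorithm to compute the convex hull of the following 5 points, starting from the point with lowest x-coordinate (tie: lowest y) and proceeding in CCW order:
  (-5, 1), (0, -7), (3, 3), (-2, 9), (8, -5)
Hull (CCW) = [(-5, 1), (0, -7), (8, -5), (3, 3), (-2, 9)]

Jarvis march: at each step, from the current hull vertex p, select the next vertex q as the point such that every other point lies strictly to the left of (or on) the directed line p → q. (Equivalently: for every other point r, the cross product (q − p) × (r − p) ≥ 0.)
Starting point (lowest x, tie lowest y): (-5, 1). Wrap until returning to start. Resulting hull: (-5, 1), (0, -7), (8, -5), (3, 3), (-2, 9).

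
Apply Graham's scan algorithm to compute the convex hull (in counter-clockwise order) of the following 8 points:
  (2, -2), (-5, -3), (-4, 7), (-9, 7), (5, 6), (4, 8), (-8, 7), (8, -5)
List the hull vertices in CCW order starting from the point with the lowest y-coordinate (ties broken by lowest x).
Hull (CCW) = [(8, -5), (5, 6), (4, 8), (-9, 7), (-5, -3)]

Graham scan procedure:
  1. Find the pivot p₀ = point with lowest y (tie → lowest x): (8, -5).
  2. Sort the remaining points by polar angle around p₀.
  3. Walk through sorted points, maintaining a stack; pop the top while the last three entries make a non-left turn (cross product ≤ 0).
  4. Final stack is the convex hull in CCW order: (8, -5), (5, 6), (4, 8), (-9, 7), (-5, -3).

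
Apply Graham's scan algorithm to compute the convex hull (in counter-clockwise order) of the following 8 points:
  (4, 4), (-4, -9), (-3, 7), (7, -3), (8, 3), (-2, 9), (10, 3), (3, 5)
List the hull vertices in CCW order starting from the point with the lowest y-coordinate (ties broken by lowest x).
Hull (CCW) = [(-4, -9), (7, -3), (10, 3), (-2, 9), (-3, 7)]

Graham scan procedure:
  1. Find the pivot p₀ = point with lowest y (tie → lowest x): (-4, -9).
  2. Sort the remaining points by polar angle around p₀.
  3. Walk through sorted points, maintaining a stack; pop the top while the last three entries make a non-left turn (cross product ≤ 0).
  4. Final stack is the convex hull in CCW order: (-4, -9), (7, -3), (10, 3), (-2, 9), (-3, 7).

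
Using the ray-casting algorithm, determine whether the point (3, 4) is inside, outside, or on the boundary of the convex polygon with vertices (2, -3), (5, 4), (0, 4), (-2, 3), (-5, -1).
The point (3, 4) lies on the polygon boundary

Boundary check: the query satisfies the collinearity and bounding-box conditions for some polygon edge, so it lies exactly on the boundary.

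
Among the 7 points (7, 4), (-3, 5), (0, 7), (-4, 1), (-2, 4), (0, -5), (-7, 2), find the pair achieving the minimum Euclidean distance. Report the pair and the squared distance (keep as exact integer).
Pair = ((-3, 5), (-2, 4)); squared distance = 2

Compute all C(7, 2) = 21 pairwise squared distances (x_i − x_j)² + (y_i − y_j)². The minimum is 2, attained by the pair ((-3, 5), (-2, 4)).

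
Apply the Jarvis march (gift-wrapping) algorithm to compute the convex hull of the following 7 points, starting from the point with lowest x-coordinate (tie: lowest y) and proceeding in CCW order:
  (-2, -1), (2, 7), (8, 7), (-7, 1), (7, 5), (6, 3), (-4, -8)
Hull (CCW) = [(-7, 1), (-4, -8), (6, 3), (8, 7), (2, 7)]

Jarvis march: at each step, from the current hull vertex p, select the next vertex q as the point such that every other point lies strictly to the left of (or on) the directed line p → q. (Equivalently: for every other point r, the cross product (q − p) × (r − p) ≥ 0.)
Starting point (lowest x, tie lowest y): (-7, 1). Wrap until returning to start. Resulting hull: (-7, 1), (-4, -8), (6, 3), (8, 7), (2, 7).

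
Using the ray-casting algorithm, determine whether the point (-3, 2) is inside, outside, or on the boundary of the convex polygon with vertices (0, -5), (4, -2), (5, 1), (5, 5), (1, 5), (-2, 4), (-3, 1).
The point (-3, 2) lies strictly outside the polygon

Cast a horizontal ray to the right from the query point and count how many polygon edges it crosses (each edge strictly once or zero times, handled with the usual half-open convention). 
Parity of crossings → even ⇒ outside.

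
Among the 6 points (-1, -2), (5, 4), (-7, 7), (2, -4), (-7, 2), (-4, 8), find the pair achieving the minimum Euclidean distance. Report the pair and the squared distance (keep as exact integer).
Pair = ((-7, 7), (-4, 8)); squared distance = 10

Compute all C(6, 2) = 15 pairwise squared distances (x_i − x_j)² + (y_i − y_j)². The minimum is 10, attained by the pair ((-7, 7), (-4, 8)).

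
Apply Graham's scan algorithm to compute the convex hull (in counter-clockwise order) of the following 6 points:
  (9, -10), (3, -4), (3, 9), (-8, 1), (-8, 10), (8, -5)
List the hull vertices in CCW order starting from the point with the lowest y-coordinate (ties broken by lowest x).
Hull (CCW) = [(9, -10), (8, -5), (3, 9), (-8, 10), (-8, 1)]

Graham scan procedure:
  1. Find the pivot p₀ = point with lowest y (tie → lowest x): (9, -10).
  2. Sort the remaining points by polar angle around p₀.
  3. Walk through sorted points, maintaining a stack; pop the top while the last three entries make a non-left turn (cross product ≤ 0).
  4. Final stack is the convex hull in CCW order: (9, -10), (8, -5), (3, 9), (-8, 10), (-8, 1).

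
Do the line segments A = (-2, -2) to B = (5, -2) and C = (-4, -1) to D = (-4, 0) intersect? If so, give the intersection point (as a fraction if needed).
No (intersection of containing lines falls outside at least one segment)

Parametrize and solve: t = -2/7, s = -1. At least one of these is outside [0, 1], so the segments do not intersect.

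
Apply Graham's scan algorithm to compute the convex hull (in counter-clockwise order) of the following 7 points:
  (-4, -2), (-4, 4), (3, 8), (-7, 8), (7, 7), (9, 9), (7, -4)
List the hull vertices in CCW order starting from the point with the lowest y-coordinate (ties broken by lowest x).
Hull (CCW) = [(7, -4), (9, 9), (-7, 8), (-4, -2)]

Graham scan procedure:
  1. Find the pivot p₀ = point with lowest y (tie → lowest x): (7, -4).
  2. Sort the remaining points by polar angle around p₀.
  3. Walk through sorted points, maintaining a stack; pop the top while the last three entries make a non-left turn (cross product ≤ 0).
  4. Final stack is the convex hull in CCW order: (7, -4), (9, 9), (-7, 8), (-4, -2).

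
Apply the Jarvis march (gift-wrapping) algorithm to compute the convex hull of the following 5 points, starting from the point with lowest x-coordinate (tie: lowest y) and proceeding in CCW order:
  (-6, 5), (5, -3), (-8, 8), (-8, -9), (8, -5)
Hull (CCW) = [(-8, -9), (8, -5), (-8, 8)]

Jarvis march: at each step, from the current hull vertex p, select the next vertex q as the point such that every other point lies strictly to the left of (or on) the directed line p → q. (Equivalently: for every other point r, the cross product (q − p) × (r − p) ≥ 0.)
Starting point (lowest x, tie lowest y): (-8, -9). Wrap until returning to start. Resulting hull: (-8, -9), (8, -5), (-8, 8).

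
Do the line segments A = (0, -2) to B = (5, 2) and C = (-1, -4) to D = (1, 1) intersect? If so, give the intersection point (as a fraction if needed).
No (intersection of containing lines falls outside at least one segment)

Parametrize and solve: t = -1/17, s = 6/17. At least one of these is outside [0, 1], so the segments do not intersect.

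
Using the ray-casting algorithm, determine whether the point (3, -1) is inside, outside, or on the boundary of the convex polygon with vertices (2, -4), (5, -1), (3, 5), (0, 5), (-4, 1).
The point (3, -1) lies strictly inside the polygon

Cast a horizontal ray to the right from the query point and count how many polygon edges it crosses (each edge strictly once or zero times, handled with the usual half-open convention). 
Parity of crossings → odd ⇒ inside.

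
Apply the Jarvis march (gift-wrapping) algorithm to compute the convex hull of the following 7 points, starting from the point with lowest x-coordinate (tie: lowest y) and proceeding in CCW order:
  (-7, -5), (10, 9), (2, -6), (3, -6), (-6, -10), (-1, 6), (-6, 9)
Hull (CCW) = [(-7, -5), (-6, -10), (3, -6), (10, 9), (-6, 9)]

Jarvis march: at each step, from the current hull vertex p, select the next vertex q as the point such that every other point lies strictly to the left of (or on) the directed line p → q. (Equivalently: for every other point r, the cross product (q − p) × (r − p) ≥ 0.)
Starting point (lowest x, tie lowest y): (-7, -5). Wrap until returning to start. Resulting hull: (-7, -5), (-6, -10), (3, -6), (10, 9), (-6, 9).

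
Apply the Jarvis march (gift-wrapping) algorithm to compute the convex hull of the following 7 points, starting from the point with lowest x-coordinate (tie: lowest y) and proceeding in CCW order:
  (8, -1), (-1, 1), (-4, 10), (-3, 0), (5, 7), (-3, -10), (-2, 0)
Hull (CCW) = [(-4, 10), (-3, -10), (8, -1), (5, 7)]

Jarvis march: at each step, from the current hull vertex p, select the next vertex q as the point such that every other point lies strictly to the left of (or on) the directed line p → q. (Equivalently: for every other point r, the cross product (q − p) × (r − p) ≥ 0.)
Starting point (lowest x, tie lowest y): (-4, 10). Wrap until returning to start. Resulting hull: (-4, 10), (-3, -10), (8, -1), (5, 7).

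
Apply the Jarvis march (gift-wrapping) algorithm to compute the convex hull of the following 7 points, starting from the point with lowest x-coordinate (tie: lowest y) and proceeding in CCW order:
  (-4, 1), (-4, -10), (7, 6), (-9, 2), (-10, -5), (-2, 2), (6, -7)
Hull (CCW) = [(-10, -5), (-4, -10), (6, -7), (7, 6), (-9, 2)]

Jarvis march: at each step, from the current hull vertex p, select the next vertex q as the point such that every other point lies strictly to the left of (or on) the directed line p → q. (Equivalently: for every other point r, the cross product (q − p) × (r − p) ≥ 0.)
Starting point (lowest x, tie lowest y): (-10, -5). Wrap until returning to start. Resulting hull: (-10, -5), (-4, -10), (6, -7), (7, 6), (-9, 2).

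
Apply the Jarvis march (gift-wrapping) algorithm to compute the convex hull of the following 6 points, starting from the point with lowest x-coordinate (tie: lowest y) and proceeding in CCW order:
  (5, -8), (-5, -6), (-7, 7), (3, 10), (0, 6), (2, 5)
Hull (CCW) = [(-7, 7), (-5, -6), (5, -8), (3, 10)]

Jarvis march: at each step, from the current hull vertex p, select the next vertex q as the point such that every other point lies strictly to the left of (or on) the directed line p → q. (Equivalently: for every other point r, the cross product (q − p) × (r − p) ≥ 0.)
Starting point (lowest x, tie lowest y): (-7, 7). Wrap until returning to start. Resulting hull: (-7, 7), (-5, -6), (5, -8), (3, 10).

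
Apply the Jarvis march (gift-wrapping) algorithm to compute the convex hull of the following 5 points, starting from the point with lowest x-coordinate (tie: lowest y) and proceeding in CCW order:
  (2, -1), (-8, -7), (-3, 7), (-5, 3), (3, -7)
Hull (CCW) = [(-8, -7), (3, -7), (2, -1), (-3, 7), (-5, 3)]

Jarvis march: at each step, from the current hull vertex p, select the next vertex q as the point such that every other point lies strictly to the left of (or on) the directed line p → q. (Equivalently: for every other point r, the cross product (q − p) × (r − p) ≥ 0.)
Starting point (lowest x, tie lowest y): (-8, -7). Wrap until returning to start. Resulting hull: (-8, -7), (3, -7), (2, -1), (-3, 7), (-5, 3).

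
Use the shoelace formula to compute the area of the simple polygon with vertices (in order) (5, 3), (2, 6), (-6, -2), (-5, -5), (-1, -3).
Area = 49

Shoelace formula: Area = (1/2) |Σ_i (x_i · y_{i+1} − x_{i+1} · y_i)| (indices mod n). Compute each cross term:
  (5)(6) − (2)(3) = 24
  (2)(-2) − (-6)(6) = 32
  (-6)(-5) − (-5)(-2) = 20
  (-5)(-3) − (-1)(-5) = 10
  (-1)(3) − (5)(-3) = 12
Sum = 98, so (signed) Area = 98/2 = 49, |Area| = 49.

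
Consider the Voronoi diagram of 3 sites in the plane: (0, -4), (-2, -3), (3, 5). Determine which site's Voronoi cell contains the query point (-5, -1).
Nearest site = (-2, -3)

The Voronoi cell of site s contains exactly those query points closer to s than to any other site. Compute squared distances from q = (-5, -1) to each site:
  (-2 − -5)² + (-3 − -1)² = 13
  (0 − -5)² + (-4 − -1)² = 34
  (3 − -5)² + (5 − -1)² = 100
Minimum is attained by (-2, -3), so q lies in its Voronoi cell.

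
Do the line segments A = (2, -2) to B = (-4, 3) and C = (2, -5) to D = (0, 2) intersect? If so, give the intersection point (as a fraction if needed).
Yes; intersection at (7/8, -17/16) (t = 3/16 on AB, s = 9/16 on CD)

Parametrize AB as A + t(B − A) = (2 + -6 t, -2 + 5 t) and CD as C + s(D − C) = (2 + -2 s, -5 + 7 s). Solve the linear system for (t, s). Determinant = 32 ≠ 0, so a unique intersection of the containing lines exists. Solution: t = 3/16, s = 9/16 — both in [0, 1], so the segments cross. Intersection point: (7/8, -17/16).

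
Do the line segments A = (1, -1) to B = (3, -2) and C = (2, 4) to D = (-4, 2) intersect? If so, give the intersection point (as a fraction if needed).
No (intersection of containing lines falls outside at least one segment)

Parametrize and solve: t = -14/5, s = 11/10. At least one of these is outside [0, 1], so the segments do not intersect.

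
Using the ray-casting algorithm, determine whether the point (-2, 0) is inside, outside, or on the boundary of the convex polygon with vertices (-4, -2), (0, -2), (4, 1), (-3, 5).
The point (-2, 0) lies strictly inside the polygon

Cast a horizontal ray to the right from the query point and count how many polygon edges it crosses (each edge strictly once or zero times, handled with the usual half-open convention). 
Parity of crossings → odd ⇒ inside.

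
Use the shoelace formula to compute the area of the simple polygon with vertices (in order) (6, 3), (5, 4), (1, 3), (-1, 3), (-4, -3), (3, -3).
Area = 89/2

Shoelace formula: Area = (1/2) |Σ_i (x_i · y_{i+1} − x_{i+1} · y_i)| (indices mod n). Compute each cross term:
  (6)(4) − (5)(3) = 9
  (5)(3) − (1)(4) = 11
  (1)(3) − (-1)(3) = 6
  (-1)(-3) − (-4)(3) = 15
  (-4)(-3) − (3)(-3) = 21
  (3)(3) − (6)(-3) = 27
Sum = 89, so (signed) Area = 89/2 = 89/2, |Area| = 89/2.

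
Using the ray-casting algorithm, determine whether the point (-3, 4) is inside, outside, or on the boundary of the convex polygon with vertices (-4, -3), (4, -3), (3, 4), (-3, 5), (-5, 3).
The point (-3, 4) lies strictly inside the polygon

Cast a horizontal ray to the right from the query point and count how many polygon edges it crosses (each edge strictly once or zero times, handled with the usual half-open convention). 
Parity of crossings → odd ⇒ inside.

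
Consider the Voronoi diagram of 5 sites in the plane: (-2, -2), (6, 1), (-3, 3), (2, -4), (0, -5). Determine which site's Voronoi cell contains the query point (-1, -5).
Nearest site = (0, -5)

The Voronoi cell of site s contains exactly those query points closer to s than to any other site. Compute squared distances from q = (-1, -5) to each site:
  (0 − -1)² + (-5 − -5)² = 1
  (-2 − -1)² + (-2 − -5)² = 10
  (2 − -1)² + (-4 − -5)² = 10
  (-3 − -1)² + (3 − -5)² = 68
  (6 − -1)² + (1 − -5)² = 85
Minimum is attained by (0, -5), so q lies in its Voronoi cell.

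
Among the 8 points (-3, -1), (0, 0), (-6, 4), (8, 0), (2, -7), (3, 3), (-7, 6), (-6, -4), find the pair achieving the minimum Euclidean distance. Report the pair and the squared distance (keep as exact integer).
Pair = ((-6, 4), (-7, 6)); squared distance = 5

Compute all C(8, 2) = 28 pairwise squared distances (x_i − x_j)² + (y_i − y_j)². The minimum is 5, attained by the pair ((-6, 4), (-7, 6)).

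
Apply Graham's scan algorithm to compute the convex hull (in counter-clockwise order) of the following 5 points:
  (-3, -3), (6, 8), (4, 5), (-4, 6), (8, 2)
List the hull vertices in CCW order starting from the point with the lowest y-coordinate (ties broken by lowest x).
Hull (CCW) = [(-3, -3), (8, 2), (6, 8), (-4, 6)]

Graham scan procedure:
  1. Find the pivot p₀ = point with lowest y (tie → lowest x): (-3, -3).
  2. Sort the remaining points by polar angle around p₀.
  3. Walk through sorted points, maintaining a stack; pop the top while the last three entries make a non-left turn (cross product ≤ 0).
  4. Final stack is the convex hull in CCW order: (-3, -3), (8, 2), (6, 8), (-4, 6).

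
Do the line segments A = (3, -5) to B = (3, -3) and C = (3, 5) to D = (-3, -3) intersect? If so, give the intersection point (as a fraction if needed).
No (intersection of containing lines falls outside at least one segment)

Parametrize and solve: t = 5, s = 0. At least one of these is outside [0, 1], so the segments do not intersect.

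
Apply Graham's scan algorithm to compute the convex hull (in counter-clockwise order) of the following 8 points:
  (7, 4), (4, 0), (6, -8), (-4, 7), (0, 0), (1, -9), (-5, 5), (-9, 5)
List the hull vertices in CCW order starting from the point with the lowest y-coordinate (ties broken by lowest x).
Hull (CCW) = [(1, -9), (6, -8), (7, 4), (-4, 7), (-9, 5)]

Graham scan procedure:
  1. Find the pivot p₀ = point with lowest y (tie → lowest x): (1, -9).
  2. Sort the remaining points by polar angle around p₀.
  3. Walk through sorted points, maintaining a stack; pop the top while the last three entries make a non-left turn (cross product ≤ 0).
  4. Final stack is the convex hull in CCW order: (1, -9), (6, -8), (7, 4), (-4, 7), (-9, 5).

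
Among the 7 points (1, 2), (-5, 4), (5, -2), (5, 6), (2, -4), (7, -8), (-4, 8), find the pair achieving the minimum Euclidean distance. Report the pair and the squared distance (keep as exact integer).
Pair = ((5, -2), (2, -4)); squared distance = 13

Compute all C(7, 2) = 21 pairwise squared distances (x_i − x_j)² + (y_i − y_j)². The minimum is 13, attained by the pair ((5, -2), (2, -4)).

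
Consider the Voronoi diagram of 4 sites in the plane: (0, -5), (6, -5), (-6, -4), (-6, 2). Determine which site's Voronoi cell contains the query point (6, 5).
Nearest site = (6, -5)

The Voronoi cell of site s contains exactly those query points closer to s than to any other site. Compute squared distances from q = (6, 5) to each site:
  (6 − 6)² + (-5 − 5)² = 100
  (0 − 6)² + (-5 − 5)² = 136
  (-6 − 6)² + (2 − 5)² = 153
  (-6 − 6)² + (-4 − 5)² = 225
Minimum is attained by (6, -5), so q lies in its Voronoi cell.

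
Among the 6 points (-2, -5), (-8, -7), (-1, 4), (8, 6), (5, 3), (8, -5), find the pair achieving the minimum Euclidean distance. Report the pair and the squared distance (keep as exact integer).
Pair = ((8, 6), (5, 3)); squared distance = 18

Compute all C(6, 2) = 15 pairwise squared distances (x_i − x_j)² + (y_i − y_j)². The minimum is 18, attained by the pair ((8, 6), (5, 3)).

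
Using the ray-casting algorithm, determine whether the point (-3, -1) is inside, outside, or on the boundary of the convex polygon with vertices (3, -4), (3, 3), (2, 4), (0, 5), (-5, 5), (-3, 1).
The point (-3, -1) lies strictly outside the polygon

Cast a horizontal ray to the right from the query point and count how many polygon edges it crosses (each edge strictly once or zero times, handled with the usual half-open convention). 
Parity of crossings → even ⇒ outside.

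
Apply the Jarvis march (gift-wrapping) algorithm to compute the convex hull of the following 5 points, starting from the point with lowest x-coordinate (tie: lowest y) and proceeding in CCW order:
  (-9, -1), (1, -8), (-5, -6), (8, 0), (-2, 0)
Hull (CCW) = [(-9, -1), (-5, -6), (1, -8), (8, 0), (-2, 0)]

Jarvis march: at each step, from the current hull vertex p, select the next vertex q as the point such that every other point lies strictly to the left of (or on) the directed line p → q. (Equivalently: for every other point r, the cross product (q − p) × (r − p) ≥ 0.)
Starting point (lowest x, tie lowest y): (-9, -1). Wrap until returning to start. Resulting hull: (-9, -1), (-5, -6), (1, -8), (8, 0), (-2, 0).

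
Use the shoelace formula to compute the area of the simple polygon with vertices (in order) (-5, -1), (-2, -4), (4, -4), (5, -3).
Area = 15

Shoelace formula: Area = (1/2) |Σ_i (x_i · y_{i+1} − x_{i+1} · y_i)| (indices mod n). Compute each cross term:
  (-5)(-4) − (-2)(-1) = 18
  (-2)(-4) − (4)(-4) = 24
  (4)(-3) − (5)(-4) = 8
  (5)(-1) − (-5)(-3) = -20
Sum = 30, so (signed) Area = 30/2 = 15, |Area| = 15.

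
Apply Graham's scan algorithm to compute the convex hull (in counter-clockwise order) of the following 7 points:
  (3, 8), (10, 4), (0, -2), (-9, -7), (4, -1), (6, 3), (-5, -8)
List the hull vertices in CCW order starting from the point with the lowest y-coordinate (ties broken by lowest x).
Hull (CCW) = [(-5, -8), (4, -1), (10, 4), (3, 8), (-9, -7)]

Graham scan procedure:
  1. Find the pivot p₀ = point with lowest y (tie → lowest x): (-5, -8).
  2. Sort the remaining points by polar angle around p₀.
  3. Walk through sorted points, maintaining a stack; pop the top while the last three entries make a non-left turn (cross product ≤ 0).
  4. Final stack is the convex hull in CCW order: (-5, -8), (4, -1), (10, 4), (3, 8), (-9, -7).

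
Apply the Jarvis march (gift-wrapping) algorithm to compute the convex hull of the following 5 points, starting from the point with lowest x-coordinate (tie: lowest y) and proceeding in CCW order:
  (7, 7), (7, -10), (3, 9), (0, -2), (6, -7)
Hull (CCW) = [(0, -2), (7, -10), (7, 7), (3, 9)]

Jarvis march: at each step, from the current hull vertex p, select the next vertex q as the point such that every other point lies strictly to the left of (or on) the directed line p → q. (Equivalently: for every other point r, the cross product (q − p) × (r − p) ≥ 0.)
Starting point (lowest x, tie lowest y): (0, -2). Wrap until returning to start. Resulting hull: (0, -2), (7, -10), (7, 7), (3, 9).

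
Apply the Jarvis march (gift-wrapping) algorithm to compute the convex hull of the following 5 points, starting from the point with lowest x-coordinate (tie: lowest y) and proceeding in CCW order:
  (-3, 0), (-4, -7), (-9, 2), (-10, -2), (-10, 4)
Hull (CCW) = [(-10, -2), (-4, -7), (-3, 0), (-10, 4)]

Jarvis march: at each step, from the current hull vertex p, select the next vertex q as the point such that every other point lies strictly to the left of (or on) the directed line p → q. (Equivalently: for every other point r, the cross product (q − p) × (r − p) ≥ 0.)
Starting point (lowest x, tie lowest y): (-10, -2). Wrap until returning to start. Resulting hull: (-10, -2), (-4, -7), (-3, 0), (-10, 4).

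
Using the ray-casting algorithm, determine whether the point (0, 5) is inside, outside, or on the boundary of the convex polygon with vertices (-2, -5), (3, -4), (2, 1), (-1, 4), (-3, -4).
The point (0, 5) lies strictly outside the polygon

Cast a horizontal ray to the right from the query point and count how many polygon edges it crosses (each edge strictly once or zero times, handled with the usual half-open convention). 
Parity of crossings → even ⇒ outside.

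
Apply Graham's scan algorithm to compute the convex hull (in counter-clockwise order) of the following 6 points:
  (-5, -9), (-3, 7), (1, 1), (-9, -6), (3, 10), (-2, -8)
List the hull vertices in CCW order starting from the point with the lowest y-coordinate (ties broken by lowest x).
Hull (CCW) = [(-5, -9), (-2, -8), (1, 1), (3, 10), (-3, 7), (-9, -6)]

Graham scan procedure:
  1. Find the pivot p₀ = point with lowest y (tie → lowest x): (-5, -9).
  2. Sort the remaining points by polar angle around p₀.
  3. Walk through sorted points, maintaining a stack; pop the top while the last three entries make a non-left turn (cross product ≤ 0).
  4. Final stack is the convex hull in CCW order: (-5, -9), (-2, -8), (1, 1), (3, 10), (-3, 7), (-9, -6).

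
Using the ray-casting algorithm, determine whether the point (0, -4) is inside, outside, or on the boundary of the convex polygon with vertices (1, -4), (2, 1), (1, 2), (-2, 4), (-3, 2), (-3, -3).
The point (0, -4) lies strictly outside the polygon

Cast a horizontal ray to the right from the query point and count how many polygon edges it crosses (each edge strictly once or zero times, handled with the usual half-open convention). 
Parity of crossings → even ⇒ outside.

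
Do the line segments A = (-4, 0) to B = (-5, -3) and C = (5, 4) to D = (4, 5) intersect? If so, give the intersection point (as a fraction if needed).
No (intersection of containing lines falls outside at least one segment)

Parametrize and solve: t = -13/4, s = 23/4. At least one of these is outside [0, 1], so the segments do not intersect.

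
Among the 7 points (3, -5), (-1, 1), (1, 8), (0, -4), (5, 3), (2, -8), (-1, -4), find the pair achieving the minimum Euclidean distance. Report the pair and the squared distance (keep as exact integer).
Pair = ((0, -4), (-1, -4)); squared distance = 1

Compute all C(7, 2) = 21 pairwise squared distances (x_i − x_j)² + (y_i − y_j)². The minimum is 1, attained by the pair ((0, -4), (-1, -4)).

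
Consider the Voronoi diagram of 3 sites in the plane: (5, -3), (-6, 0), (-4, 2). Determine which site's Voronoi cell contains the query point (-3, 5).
Nearest site = (-4, 2)

The Voronoi cell of site s contains exactly those query points closer to s than to any other site. Compute squared distances from q = (-3, 5) to each site:
  (-4 − -3)² + (2 − 5)² = 10
  (-6 − -3)² + (0 − 5)² = 34
  (5 − -3)² + (-3 − 5)² = 128
Minimum is attained by (-4, 2), so q lies in its Voronoi cell.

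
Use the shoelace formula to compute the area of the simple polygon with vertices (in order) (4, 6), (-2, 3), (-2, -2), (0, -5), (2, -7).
Area = 47

Shoelace formula: Area = (1/2) |Σ_i (x_i · y_{i+1} − x_{i+1} · y_i)| (indices mod n). Compute each cross term:
  (4)(3) − (-2)(6) = 24
  (-2)(-2) − (-2)(3) = 10
  (-2)(-5) − (0)(-2) = 10
  (0)(-7) − (2)(-5) = 10
  (2)(6) − (4)(-7) = 40
Sum = 94, so (signed) Area = 94/2 = 47, |Area| = 47.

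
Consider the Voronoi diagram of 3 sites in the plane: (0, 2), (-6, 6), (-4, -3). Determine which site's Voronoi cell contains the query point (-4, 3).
Nearest site = (-6, 6)

The Voronoi cell of site s contains exactly those query points closer to s than to any other site. Compute squared distances from q = (-4, 3) to each site:
  (-6 − -4)² + (6 − 3)² = 13
  (0 − -4)² + (2 − 3)² = 17
  (-4 − -4)² + (-3 − 3)² = 36
Minimum is attained by (-6, 6), so q lies in its Voronoi cell.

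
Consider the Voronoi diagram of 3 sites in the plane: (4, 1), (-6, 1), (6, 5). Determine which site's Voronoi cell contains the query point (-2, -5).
Nearest site = (-6, 1)

The Voronoi cell of site s contains exactly those query points closer to s than to any other site. Compute squared distances from q = (-2, -5) to each site:
  (-6 − -2)² + (1 − -5)² = 52
  (4 − -2)² + (1 − -5)² = 72
  (6 − -2)² + (5 − -5)² = 164
Minimum is attained by (-6, 1), so q lies in its Voronoi cell.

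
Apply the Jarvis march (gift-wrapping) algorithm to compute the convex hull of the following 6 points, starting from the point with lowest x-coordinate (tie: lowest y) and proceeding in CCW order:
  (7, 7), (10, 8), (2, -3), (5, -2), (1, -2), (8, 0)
Hull (CCW) = [(1, -2), (2, -3), (5, -2), (8, 0), (10, 8), (7, 7)]

Jarvis march: at each step, from the current hull vertex p, select the next vertex q as the point such that every other point lies strictly to the left of (or on) the directed line p → q. (Equivalently: for every other point r, the cross product (q − p) × (r − p) ≥ 0.)
Starting point (lowest x, tie lowest y): (1, -2). Wrap until returning to start. Resulting hull: (1, -2), (2, -3), (5, -2), (8, 0), (10, 8), (7, 7).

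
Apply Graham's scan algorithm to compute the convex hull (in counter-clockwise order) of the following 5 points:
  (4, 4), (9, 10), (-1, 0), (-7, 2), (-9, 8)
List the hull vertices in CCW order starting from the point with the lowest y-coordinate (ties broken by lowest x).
Hull (CCW) = [(-1, 0), (4, 4), (9, 10), (-9, 8), (-7, 2)]

Graham scan procedure:
  1. Find the pivot p₀ = point with lowest y (tie → lowest x): (-1, 0).
  2. Sort the remaining points by polar angle around p₀.
  3. Walk through sorted points, maintaining a stack; pop the top while the last three entries make a non-left turn (cross product ≤ 0).
  4. Final stack is the convex hull in CCW order: (-1, 0), (4, 4), (9, 10), (-9, 8), (-7, 2).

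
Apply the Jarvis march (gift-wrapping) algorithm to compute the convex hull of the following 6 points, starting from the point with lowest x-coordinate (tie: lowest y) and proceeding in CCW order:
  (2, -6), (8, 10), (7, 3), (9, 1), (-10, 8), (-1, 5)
Hull (CCW) = [(-10, 8), (2, -6), (9, 1), (8, 10)]

Jarvis march: at each step, from the current hull vertex p, select the next vertex q as the point such that every other point lies strictly to the left of (or on) the directed line p → q. (Equivalently: for every other point r, the cross product (q − p) × (r − p) ≥ 0.)
Starting point (lowest x, tie lowest y): (-10, 8). Wrap until returning to start. Resulting hull: (-10, 8), (2, -6), (9, 1), (8, 10).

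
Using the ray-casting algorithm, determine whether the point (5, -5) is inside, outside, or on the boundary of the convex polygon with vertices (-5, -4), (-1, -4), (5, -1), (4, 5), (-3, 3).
The point (5, -5) lies strictly outside the polygon

Cast a horizontal ray to the right from the query point and count how many polygon edges it crosses (each edge strictly once or zero times, handled with the usual half-open convention). 
Parity of crossings → even ⇒ outside.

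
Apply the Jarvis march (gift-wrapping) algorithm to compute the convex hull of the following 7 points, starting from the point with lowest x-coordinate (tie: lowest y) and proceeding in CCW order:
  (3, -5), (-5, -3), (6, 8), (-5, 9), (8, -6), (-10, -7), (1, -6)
Hull (CCW) = [(-10, -7), (8, -6), (6, 8), (-5, 9)]

Jarvis march: at each step, from the current hull vertex p, select the next vertex q as the point such that every other point lies strictly to the left of (or on) the directed line p → q. (Equivalently: for every other point r, the cross product (q − p) × (r − p) ≥ 0.)
Starting point (lowest x, tie lowest y): (-10, -7). Wrap until returning to start. Resulting hull: (-10, -7), (8, -6), (6, 8), (-5, 9).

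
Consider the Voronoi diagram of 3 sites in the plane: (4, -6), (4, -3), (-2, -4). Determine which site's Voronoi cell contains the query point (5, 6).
Nearest site = (4, -3)

The Voronoi cell of site s contains exactly those query points closer to s than to any other site. Compute squared distances from q = (5, 6) to each site:
  (4 − 5)² + (-3 − 6)² = 82
  (4 − 5)² + (-6 − 6)² = 145
  (-2 − 5)² + (-4 − 6)² = 149
Minimum is attained by (4, -3), so q lies in its Voronoi cell.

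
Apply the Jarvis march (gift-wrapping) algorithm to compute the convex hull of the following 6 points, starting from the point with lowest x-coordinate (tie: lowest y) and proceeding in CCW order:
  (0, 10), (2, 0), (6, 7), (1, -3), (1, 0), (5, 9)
Hull (CCW) = [(0, 10), (1, -3), (6, 7), (5, 9)]

Jarvis march: at each step, from the current hull vertex p, select the next vertex q as the point such that every other point lies strictly to the left of (or on) the directed line p → q. (Equivalently: for every other point r, the cross product (q − p) × (r − p) ≥ 0.)
Starting point (lowest x, tie lowest y): (0, 10). Wrap until returning to start. Resulting hull: (0, 10), (1, -3), (6, 7), (5, 9).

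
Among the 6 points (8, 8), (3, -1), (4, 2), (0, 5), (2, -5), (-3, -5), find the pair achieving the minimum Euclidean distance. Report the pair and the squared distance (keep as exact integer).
Pair = ((3, -1), (4, 2)); squared distance = 10

Compute all C(6, 2) = 15 pairwise squared distances (x_i − x_j)² + (y_i − y_j)². The minimum is 10, attained by the pair ((3, -1), (4, 2)).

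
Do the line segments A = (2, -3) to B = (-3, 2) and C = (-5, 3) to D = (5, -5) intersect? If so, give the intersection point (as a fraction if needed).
Yes; intersection at (0, -1) (t = 2/5 on AB, s = 1/2 on CD)

Parametrize AB as A + t(B − A) = (2 + -5 t, -3 + 5 t) and CD as C + s(D − C) = (-5 + 10 s, 3 + -8 s). Solve the linear system for (t, s). Determinant = 10 ≠ 0, so a unique intersection of the containing lines exists. Solution: t = 2/5, s = 1/2 — both in [0, 1], so the segments cross. Intersection point: (0, -1).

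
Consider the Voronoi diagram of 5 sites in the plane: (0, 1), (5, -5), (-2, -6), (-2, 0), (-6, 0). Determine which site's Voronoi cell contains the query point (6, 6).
Nearest site = (0, 1)

The Voronoi cell of site s contains exactly those query points closer to s than to any other site. Compute squared distances from q = (6, 6) to each site:
  (0 − 6)² + (1 − 6)² = 61
  (-2 − 6)² + (0 − 6)² = 100
  (5 − 6)² + (-5 − 6)² = 122
  (-6 − 6)² + (0 − 6)² = 180
  (-2 − 6)² + (-6 − 6)² = 208
Minimum is attained by (0, 1), so q lies in its Voronoi cell.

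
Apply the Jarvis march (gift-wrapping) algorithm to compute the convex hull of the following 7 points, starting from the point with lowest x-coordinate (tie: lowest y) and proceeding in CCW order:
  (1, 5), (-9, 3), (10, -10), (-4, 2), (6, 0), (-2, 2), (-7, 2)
Hull (CCW) = [(-9, 3), (10, -10), (6, 0), (1, 5)]

Jarvis march: at each step, from the current hull vertex p, select the next vertex q as the point such that every other point lies strictly to the left of (or on) the directed line p → q. (Equivalently: for every other point r, the cross product (q − p) × (r − p) ≥ 0.)
Starting point (lowest x, tie lowest y): (-9, 3). Wrap until returning to start. Resulting hull: (-9, 3), (10, -10), (6, 0), (1, 5).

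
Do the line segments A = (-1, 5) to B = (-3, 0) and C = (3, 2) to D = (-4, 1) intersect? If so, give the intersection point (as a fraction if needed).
Yes; intersection at (-83/33, 40/33) (t = 25/33 on AB, s = 26/33 on CD)

Parametrize AB as A + t(B − A) = (-1 + -2 t, 5 + -5 t) and CD as C + s(D − C) = (3 + -7 s, 2 + -1 s). Solve the linear system for (t, s). Determinant = 33 ≠ 0, so a unique intersection of the containing lines exists. Solution: t = 25/33, s = 26/33 — both in [0, 1], so the segments cross. Intersection point: (-83/33, 40/33).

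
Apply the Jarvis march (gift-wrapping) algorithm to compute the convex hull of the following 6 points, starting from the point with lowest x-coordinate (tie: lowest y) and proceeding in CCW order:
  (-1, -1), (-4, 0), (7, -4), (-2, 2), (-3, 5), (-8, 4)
Hull (CCW) = [(-8, 4), (-4, 0), (7, -4), (-3, 5)]

Jarvis march: at each step, from the current hull vertex p, select the next vertex q as the point such that every other point lies strictly to the left of (or on) the directed line p → q. (Equivalently: for every other point r, the cross product (q − p) × (r − p) ≥ 0.)
Starting point (lowest x, tie lowest y): (-8, 4). Wrap until returning to start. Resulting hull: (-8, 4), (-4, 0), (7, -4), (-3, 5).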